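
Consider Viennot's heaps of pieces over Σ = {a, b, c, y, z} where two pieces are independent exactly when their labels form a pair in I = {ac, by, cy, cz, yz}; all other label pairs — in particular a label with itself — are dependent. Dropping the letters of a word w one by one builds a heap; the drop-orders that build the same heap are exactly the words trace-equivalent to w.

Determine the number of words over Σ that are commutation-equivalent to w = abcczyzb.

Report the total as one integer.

42

piece 0:a — minimal
piece 1:b rests on {0:a}
piece 2:c rests on {1:b}
piece 3:c rests on {2:c}
piece 4:z rests on {1:b}
piece 5:y rests on {0:a}
piece 6:z rests on {4:z}
piece 7:b rests on {3:c, 6:z}
minimal pieces: {0:a}
ways to finish when only these pieces remain (= sum over removing one remaining piece with nothing left below it):
  1 left: {5}→1  {7}→1
  2 left: {3,7}→1  {5,7}→2  {6,7}→1
  3 left: {2,3,7}→1  {3,5,7}→3  {3,6,7}→2  {4,6,7}→1  {5,6,7}→3
  4 left: {2,3,5,7}→4  {2,3,6,7}→3  {3,4,6,7}→3  {3,5,6,7}→8  {4,5,6,7}→4
  5 left: {2,3,4,6,7}→6  {2,3,5,6,7}→15  {3,4,5,6,7}→15
  6 left: {1,2,3,4,6,7}→6  {2,3,4,5,6,7}→36
  placing 0:a first → 42 extensions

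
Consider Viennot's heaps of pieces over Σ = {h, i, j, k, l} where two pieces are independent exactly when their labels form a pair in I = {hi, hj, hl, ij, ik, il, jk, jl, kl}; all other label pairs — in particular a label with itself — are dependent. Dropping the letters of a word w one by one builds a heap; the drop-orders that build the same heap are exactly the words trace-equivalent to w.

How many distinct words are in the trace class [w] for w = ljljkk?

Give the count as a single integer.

90

#0=l has no predecessor
#1=j has no predecessor
#2=l depends on [0:l]
#3=j depends on [1:j]
#4=k has no predecessor
#5=k depends on [4:k]
sources: [0:l, 1:j, 4:k]
N(rest) = Σ N(rest − s) over sources s of rest; N(one piece) = 1:
  size 1 → [2]=1  [3]=1  [5]=1
  size 2 → [0,2]=1  [1,3]=1  [2,3]=2  [2,5]=2  [3,5]=2  [4,5]=1
  size 3 → [0,2,3]=3  [0,2,5]=3  [1,2,3]=3  [1,3,5]=3  [2,3,5]=6  [2,4,5]=3  [3,4,5]=3
  size 4 → [0,1,2,3]=6  [0,2,3,5]=12  [0,2,4,5]=6  [1,2,3,5]=12  [1,3,4,5]=6  [2,3,4,5]=12
  first=0(l) contributes 30
  first=1(j) contributes 30
  first=4(k) contributes 30
|[w]| = 90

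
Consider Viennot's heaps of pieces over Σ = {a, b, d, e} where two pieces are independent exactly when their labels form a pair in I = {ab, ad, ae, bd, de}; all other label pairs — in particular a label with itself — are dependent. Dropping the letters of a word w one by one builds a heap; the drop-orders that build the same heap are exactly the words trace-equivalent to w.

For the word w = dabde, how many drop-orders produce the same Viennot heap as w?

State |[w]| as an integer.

30

piece 0:d — minimal
piece 1:a — minimal
piece 2:b — minimal
piece 3:d rests on {0:d}
piece 4:e rests on {2:b}
minimal pieces: {0:d, 1:a, 2:b}
ways to finish when only these pieces remain (= sum over removing one remaining piece with nothing left below it):
  1 left: {1}→1  {3}→1  {4}→1
  2 left: {0,3}→1  {1,3}→2  {1,4}→2  {2,4}→1  {3,4}→2
  3 left: {0,1,3}→3  {0,3,4}→3  {1,2,4}→3  {1,3,4}→6  {2,3,4}→3
  placing 0:d first → 12 extensions
  placing 1:a first → 6 extensions
  placing 2:b first → 12 extensions
total linear extensions = 30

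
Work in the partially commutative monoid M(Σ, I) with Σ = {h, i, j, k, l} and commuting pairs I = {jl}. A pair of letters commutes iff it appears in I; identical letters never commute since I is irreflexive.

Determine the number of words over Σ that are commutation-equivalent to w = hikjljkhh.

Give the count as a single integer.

3

piece 0:h — minimal
piece 1:i rests on {0:h}
piece 2:k rests on {1:i}
piece 3:j rests on {2:k}
piece 4:l rests on {2:k}
piece 5:j rests on {3:j}
piece 6:k rests on {4:l, 5:j}
piece 7:h rests on {6:k}
piece 8:h rests on {7:h}
minimal pieces: {0:h}
ways to finish when only these pieces remain (= sum over removing one remaining piece with nothing left below it):
  1 left: {8}→1
  2 left: {7,8}→1
  3 left: {6,7,8}→1
  4 left: {4,6,7,8}→1  {5,6,7,8}→1
  5 left: {3,5,6,7,8}→1  {4,5,6,7,8}→2
  6 left: {3,4,5,6,7,8}→3
  7 left: {2,3,4,5,6,7,8}→3
  placing 0:h first → 3 extensions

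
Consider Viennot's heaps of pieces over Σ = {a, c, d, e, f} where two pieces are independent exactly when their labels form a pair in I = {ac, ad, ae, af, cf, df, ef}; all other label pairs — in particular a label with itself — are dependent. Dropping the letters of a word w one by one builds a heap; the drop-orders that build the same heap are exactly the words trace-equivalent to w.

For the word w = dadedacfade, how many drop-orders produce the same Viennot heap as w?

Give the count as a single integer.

1320

drop 0:d onto floor
drop 1:a onto floor
drop 2:d onto {0:d}
drop 3:e onto {2:d}
drop 4:d onto {3:e}
drop 5:a onto {1:a}
drop 6:c onto {4:d}
drop 7:f onto floor
drop 8:a onto {5:a}
drop 9:d onto {6:c}
drop 10:e onto {9:d}
ground layer = {0:d, 1:a, 7:f}
drop-orders for the pieces not yet dropped (sum over which currently-grounded one goes next):
  1 to go: {7} 1  {8} 1  {10} 1
  2 to go: {5,8} 1  {7,8} 2  {7,10} 2  {8,10} 2  {9,10} 1
  3 to go: {1,5,8} 1  {5,7,8} 3  {5,8,10} 3  {6,9,10} 1  {7,8,10} 6  {7,9,10} 3  {8,9,10} 3
  4 to go: {1,5,7,8} 4  {1,5,8,10} 4  {4,6,9,10} 1  {5,7,8,10} 12  {5,8,9,10} 6  {6,7,9,10} 4  {6,8,9,10} 4  {7,8,9,10} 12
  5 to go: {1,5,7,8,10} 20  {1,5,8,9,10} 10  {3,4,6,9,10} 1  {4,6,7,9,10} 5  {4,6,8,9,10} 5  {5,6,8,9,10} 10  {5,7,8,9,10} 30  {6,7,8,9,10} 20
  6 to go: {1,5,6,8,9,10} 20  {1,5,7,8,9,10} 60  {2,3,4,6,9,10} 1  {3,4,6,7,9,10} 6  {3,4,6,8,9,10} 6  {4,5,6,8,9,10} 15  {4,6,7,8,9,10} 30  {5,6,7,8,9,10} 60
  7 to go: {0,2,3,4,6,9,10} 1  {1,4,5,6,8,9,10} 35  {1,5,6,7,8,9,10} 140  {2,3,4,6,7,9,10} 7  {2,3,4,6,8,9,10} 7  {3,4,5,6,8,9,10} 21  {3,4,6,7,8,9,10} 42  {4,5,6,7,8,9,10} 105
  8 to go: {0,2,3,4,6,7,9,10} 8  {0,2,3,4,6,8,9,10} 8  {1,3,4,5,6,8,9,10} 56  {1,4,5,6,7,8,9,10} 280  {2,3,4,5,6,8,9,10} 28  {2,3,4,6,7,8,9,10} 56  {3,4,5,6,7,8,9,10} 168
  9 to go: {0,2,3,4,5,6,8,9,10} 36  {0,2,3,4,6,7,8,9,10} 72  {1,2,3,4,5,6,8,9,10} 84  {1,3,4,5,6,7,8,9,10} 504  {2,3,4,5,6,7,8,9,10} 252
  if 0:d drops first: 840 orders
  if 1:a drops first: 360 orders
  if 7:f drops first: 120 orders
heap linearizations: 1320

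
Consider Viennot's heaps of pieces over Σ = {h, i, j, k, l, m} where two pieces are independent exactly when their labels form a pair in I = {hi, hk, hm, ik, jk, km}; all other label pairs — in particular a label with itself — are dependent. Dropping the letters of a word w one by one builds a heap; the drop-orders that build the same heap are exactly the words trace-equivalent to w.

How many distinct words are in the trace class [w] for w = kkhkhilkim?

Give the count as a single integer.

180

drop 0:k onto floor
drop 1:k onto {0:k}
drop 2:h onto floor
drop 3:k onto {1:k}
drop 4:h onto {2:h}
drop 5:i onto floor
drop 6:l onto {3:k, 4:h, 5:i}
drop 7:k onto {6:l}
drop 8:i onto {6:l}
drop 9:m onto {8:i}
ground layer = {0:k, 2:h, 5:i}
drop-orders for the pieces not yet dropped (sum over which currently-grounded one goes next):
  1 to go: {7} 1  {9} 1
  2 to go: {7,9} 2  {8,9} 1
  3 to go: {7,8,9} 3
  4 to go: {6,7,8,9} 3
  5 to go: {3,6,7,8,9} 3  {4,6,7,8,9} 3  {5,6,7,8,9} 3
  6 to go: {1,3,6,7,8,9} 3  {2,4,6,7,8,9} 3  {3,4,6,7,8,9} 6  {3,5,6,7,8,9} 6  {4,5,6,7,8,9} 6
  7 to go: {0,1,3,6,7,8,9} 3  {1,3,4,6,7,8,9} 9  {1,3,5,6,7,8,9} 9  {2,3,4,6,7,8,9} 9  {2,4,5,6,7,8,9} 9  {3,4,5,6,7,8,9} 18
  8 to go: {0,1,3,4,6,7,8,9} 12  {0,1,3,5,6,7,8,9} 12  {1,2,3,4,6,7,8,9} 18  {1,3,4,5,6,7,8,9} 36  {2,3,4,5,6,7,8,9} 36
  if 0:k drops first: 90 orders
  if 2:h drops first: 60 orders
  if 5:i drops first: 30 orders
heap linearizations: 180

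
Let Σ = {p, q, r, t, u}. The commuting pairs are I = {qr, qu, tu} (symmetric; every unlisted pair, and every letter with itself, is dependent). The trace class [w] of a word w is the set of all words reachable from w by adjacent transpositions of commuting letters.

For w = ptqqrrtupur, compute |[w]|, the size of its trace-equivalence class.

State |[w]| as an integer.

drop 0:p onto floor
drop 1:t onto {0:p}
drop 2:q onto {1:t}
drop 3:q onto {2:q}
drop 4:r onto {1:t}
drop 5:r onto {4:r}
drop 6:t onto {3:q, 5:r}
drop 7:u onto {5:r}
drop 8:p onto {6:t, 7:u}
drop 9:u onto {8:p}
drop 10:r onto {9:u}
ground layer = {0:p}
drop-orders for the pieces not yet dropped (sum over which currently-grounded one goes next):
  1 to go: {10} 1
  2 to go: {9,10} 1
  3 to go: {8,9,10} 1
  4 to go: {6,8,9,10} 1  {7,8,9,10} 1
  5 to go: {3,6,8,9,10} 1  {6,7,8,9,10} 2
  6 to go: {2,3,6,8,9,10} 1  {3,6,7,8,9,10} 3  {5,6,7,8,9,10} 2
  7 to go: {2,3,6,7,8,9,10} 4  {3,5,6,7,8,9,10} 5  {4,5,6,7,8,9,10} 2
  8 to go: {2,3,5,6,7,8,9,10} 9  {3,4,5,6,7,8,9,10} 7
  9 to go: {2,3,4,5,6,7,8,9,10} 16
  if 0:p drops first: 16 orders

16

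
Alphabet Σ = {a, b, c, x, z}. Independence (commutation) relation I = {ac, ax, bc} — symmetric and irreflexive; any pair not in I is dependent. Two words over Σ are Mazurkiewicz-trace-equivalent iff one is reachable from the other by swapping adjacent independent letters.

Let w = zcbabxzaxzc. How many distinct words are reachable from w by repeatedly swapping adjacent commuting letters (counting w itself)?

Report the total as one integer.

8

drop 0:z onto floor
drop 1:c onto {0:z}
drop 2:b onto {0:z}
drop 3:a onto {2:b}
drop 4:b onto {3:a}
drop 5:x onto {1:c, 4:b}
drop 6:z onto {5:x}
drop 7:a onto {6:z}
drop 8:x onto {6:z}
drop 9:z onto {7:a, 8:x}
drop 10:c onto {9:z}
ground layer = {0:z}
drop-orders for the pieces not yet dropped (sum over which currently-grounded one goes next):
  1 to go: {10} 1
  2 to go: {9,10} 1
  3 to go: {7,9,10} 1  {8,9,10} 1
  4 to go: {7,8,9,10} 2
  5 to go: {6,7,8,9,10} 2
  6 to go: {5,6,7,8,9,10} 2
  7 to go: {1,5,6,7,8,9,10} 2  {4,5,6,7,8,9,10} 2
  8 to go: {1,4,5,6,7,8,9,10} 4  {3,4,5,6,7,8,9,10} 2
  9 to go: {1,3,4,5,6,7,8,9,10} 6  {2,3,4,5,6,7,8,9,10} 2
  if 0:z drops first: 8 orders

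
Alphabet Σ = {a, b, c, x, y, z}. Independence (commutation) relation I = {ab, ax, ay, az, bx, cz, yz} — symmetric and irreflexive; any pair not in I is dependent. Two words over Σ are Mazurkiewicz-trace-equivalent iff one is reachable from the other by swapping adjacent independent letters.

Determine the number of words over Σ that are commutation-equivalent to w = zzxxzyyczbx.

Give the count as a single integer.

#0=z has no predecessor
#1=z depends on [0:z]
#2=x depends on [1:z]
#3=x depends on [2:x]
#4=z depends on [3:x]
#5=y depends on [3:x]
#6=y depends on [5:y]
#7=c depends on [6:y]
#8=z depends on [4:z]
#9=b depends on [7:c, 8:z]
#10=x depends on [7:c, 8:z]
sources: [0:z]
N(rest) = Σ N(rest − s) over sources s of rest; N(one piece) = 1:
  size 1 → [9]=1  [10]=1
  size 2 → [9,10]=2
  size 3 → [7,9,10]=2  [8,9,10]=2
  size 4 → [4,8,9,10]=2  [6,7,9,10]=2  [7,8,9,10]=4
  size 5 → [4,7,8,9,10]=6  [5,6,7,9,10]=2  [6,7,8,9,10]=6
  size 6 → [4,6,7,8,9,10]=12  [5,6,7,8,9,10]=8
  size 7 → [4,5,6,7,8,9,10]=20
  size 8 → [3,4,5,6,7,8,9,10]=20
  size 9 → [2,3,4,5,6,7,8,9,10]=20
  first=0(z) contributes 20

20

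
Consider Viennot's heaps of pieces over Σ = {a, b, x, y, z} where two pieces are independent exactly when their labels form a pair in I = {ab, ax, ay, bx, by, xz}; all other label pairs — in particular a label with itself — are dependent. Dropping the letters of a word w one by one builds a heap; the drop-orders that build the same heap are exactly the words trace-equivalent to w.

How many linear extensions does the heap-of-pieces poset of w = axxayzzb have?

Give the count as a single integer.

0(a) covers ∅
1(x) covers ∅
2(x) covers 1:x
3(a) covers 0:a
4(y) covers 2:x
5(z) covers 3:a, 4:y
6(z) covers 5:z
7(b) covers 6:z
floor of heap: 0:a, 1:x
completions by unplaced set U, small U first (add the entries for U minus each lowest piece of U):
  |U|=1: {7}:1
  |U|=2: {6,7}:1
  |U|=3: {5,6,7}:1
  |U|=4: {3,5,6,7}:1  {4,5,6,7}:1
  |U|=5: {0,3,5,6,7}:1  {2,4,5,6,7}:1  {3,4,5,6,7}:2
  |U|=6: {0,3,4,5,6,7}:3  {1,2,4,5,6,7}:1  {2,3,4,5,6,7}:3
  start at 0(a): 4
  start at 1(x): 6
sum over floor = 10

10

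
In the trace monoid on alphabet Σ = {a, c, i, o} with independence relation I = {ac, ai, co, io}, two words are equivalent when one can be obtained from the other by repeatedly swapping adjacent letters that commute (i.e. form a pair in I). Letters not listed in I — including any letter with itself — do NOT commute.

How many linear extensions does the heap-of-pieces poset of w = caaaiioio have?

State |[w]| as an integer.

126

drop 0:c onto floor
drop 1:a onto floor
drop 2:a onto {1:a}
drop 3:a onto {2:a}
drop 4:i onto {0:c}
drop 5:i onto {4:i}
drop 6:o onto {3:a}
drop 7:i onto {5:i}
drop 8:o onto {6:o}
ground layer = {0:c, 1:a}
drop-orders for the pieces not yet dropped (sum over which currently-grounded one goes next):
  1 to go: {7} 1  {8} 1
  2 to go: {5,7} 1  {6,8} 1  {7,8} 2
  3 to go: {3,6,8} 1  {4,5,7} 1  {5,7,8} 3  {6,7,8} 3
  4 to go: {0,4,5,7} 1  {2,3,6,8} 1  {3,6,7,8} 4  {4,5,7,8} 4  {5,6,7,8} 6
  5 to go: {0,4,5,7,8} 5  {1,2,3,6,8} 1  {2,3,6,7,8} 5  {3,5,6,7,8} 10  {4,5,6,7,8} 10
  6 to go: {0,4,5,6,7,8} 15  {1,2,3,6,7,8} 6  {2,3,5,6,7,8} 15  {3,4,5,6,7,8} 20
  7 to go: {0,3,4,5,6,7,8} 35  {1,2,3,5,6,7,8} 21  {2,3,4,5,6,7,8} 35
  if 0:c drops first: 56 orders
  if 1:a drops first: 70 orders
heap linearizations: 126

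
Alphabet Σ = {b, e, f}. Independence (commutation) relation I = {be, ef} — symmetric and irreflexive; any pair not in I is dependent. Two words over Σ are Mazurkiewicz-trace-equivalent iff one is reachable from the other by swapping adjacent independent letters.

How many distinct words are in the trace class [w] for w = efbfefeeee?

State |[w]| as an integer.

0(e) covers ∅
1(f) covers ∅
2(b) covers 1:f
3(f) covers 2:b
4(e) covers 0:e
5(f) covers 3:f
6(e) covers 4:e
7(e) covers 6:e
8(e) covers 7:e
9(e) covers 8:e
floor of heap: 0:e, 1:f
completions by unplaced set U, small U first (add the entries for U minus each lowest piece of U):
  |U|=1: {5}:1  {9}:1
  |U|=2: {3,5}:1  {5,9}:2  {8,9}:1
  |U|=3: {2,3,5}:1  {3,5,9}:3  {5,8,9}:3  {7,8,9}:1
  |U|=4: {1,2,3,5}:1  {2,3,5,9}:4  {3,5,8,9}:6  {5,7,8,9}:4  {6,7,8,9}:1
  |U|=5: {1,2,3,5,9}:5  {2,3,5,8,9}:10  {3,5,7,8,9}:10  {4,6,7,8,9}:1  {5,6,7,8,9}:5
  |U|=6: {0,4,6,7,8,9}:1  {1,2,3,5,8,9}:15  {2,3,5,7,8,9}:20  {3,5,6,7,8,9}:15  {4,5,6,7,8,9}:6
  |U|=7: {0,4,5,6,7,8,9}:7  {1,2,3,5,7,8,9}:35  {2,3,5,6,7,8,9}:35  {3,4,5,6,7,8,9}:21
  |U|=8: {0,3,4,5,6,7,8,9}:28  {1,2,3,5,6,7,8,9}:70  {2,3,4,5,6,7,8,9}:56
  start at 0(e): 126
  start at 1(f): 84
sum over floor = 210

210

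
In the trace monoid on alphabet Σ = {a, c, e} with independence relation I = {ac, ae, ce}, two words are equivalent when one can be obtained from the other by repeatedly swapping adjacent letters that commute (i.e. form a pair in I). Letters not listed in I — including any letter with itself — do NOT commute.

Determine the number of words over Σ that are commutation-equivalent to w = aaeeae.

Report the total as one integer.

#0=a has no predecessor
#1=a depends on [0:a]
#2=e has no predecessor
#3=e depends on [2:e]
#4=a depends on [1:a]
#5=e depends on [3:e]
sources: [0:a, 2:e]
N(rest) = Σ N(rest − s) over sources s of rest; N(one piece) = 1:
  size 1 → [4]=1  [5]=1
  size 2 → [1,4]=1  [3,5]=1  [4,5]=2
  size 3 → [0,1,4]=1  [1,4,5]=3  [2,3,5]=1  [3,4,5]=3
  size 4 → [0,1,4,5]=4  [1,3,4,5]=6  [2,3,4,5]=4
  first=0(a) contributes 10
  first=2(e) contributes 10
|[w]| = 20

20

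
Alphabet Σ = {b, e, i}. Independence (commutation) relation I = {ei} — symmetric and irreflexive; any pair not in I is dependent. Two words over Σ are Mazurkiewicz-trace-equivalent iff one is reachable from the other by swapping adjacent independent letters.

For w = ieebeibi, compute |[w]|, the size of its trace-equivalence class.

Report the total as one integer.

6

drop 0:i onto floor
drop 1:e onto floor
drop 2:e onto {1:e}
drop 3:b onto {0:i, 2:e}
drop 4:e onto {3:b}
drop 5:i onto {3:b}
drop 6:b onto {4:e, 5:i}
drop 7:i onto {6:b}
ground layer = {0:i, 1:e}
drop-orders for the pieces not yet dropped (sum over which currently-grounded one goes next):
  1 to go: {7} 1
  2 to go: {6,7} 1
  3 to go: {4,6,7} 1  {5,6,7} 1
  4 to go: {4,5,6,7} 2
  5 to go: {3,4,5,6,7} 2
  6 to go: {0,3,4,5,6,7} 2  {2,3,4,5,6,7} 2
  if 0:i drops first: 2 orders
  if 1:e drops first: 4 orders
heap linearizations: 6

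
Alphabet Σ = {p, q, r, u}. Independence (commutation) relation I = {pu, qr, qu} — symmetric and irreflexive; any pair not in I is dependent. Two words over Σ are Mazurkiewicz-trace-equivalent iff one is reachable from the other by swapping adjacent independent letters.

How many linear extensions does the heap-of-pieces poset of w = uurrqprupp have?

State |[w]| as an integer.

15

piece 0:u — minimal
piece 1:u rests on {0:u}
piece 2:r rests on {1:u}
piece 3:r rests on {2:r}
piece 4:q — minimal
piece 5:p rests on {3:r, 4:q}
piece 6:r rests on {5:p}
piece 7:u rests on {6:r}
piece 8:p rests on {6:r}
piece 9:p rests on {8:p}
minimal pieces: {0:u, 4:q}
ways to finish when only these pieces remain (= sum over removing one remaining piece with nothing left below it):
  1 left: {7}→1  {9}→1
  2 left: {7,9}→2  {8,9}→1
  3 left: {7,8,9}→3
  4 left: {6,7,8,9}→3
  5 left: {5,6,7,8,9}→3
  6 left: {3,5,6,7,8,9}→3  {4,5,6,7,8,9}→3
  7 left: {2,3,5,6,7,8,9}→3  {3,4,5,6,7,8,9}→6
  8 left: {1,2,3,5,6,7,8,9}→3  {2,3,4,5,6,7,8,9}→9
  placing 0:u first → 12 extensions
  placing 4:q first → 3 extensions
total linear extensions = 15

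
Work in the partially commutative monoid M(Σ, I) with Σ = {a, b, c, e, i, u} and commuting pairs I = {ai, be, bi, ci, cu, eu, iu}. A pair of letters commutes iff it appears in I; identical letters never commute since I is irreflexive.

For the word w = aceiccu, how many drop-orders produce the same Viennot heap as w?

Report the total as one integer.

18

piece 0:a — minimal
piece 1:c rests on {0:a}
piece 2:e rests on {1:c}
piece 3:i rests on {2:e}
piece 4:c rests on {2:e}
piece 5:c rests on {4:c}
piece 6:u rests on {0:a}
minimal pieces: {0:a}
ways to finish when only these pieces remain (= sum over removing one remaining piece with nothing left below it):
  1 left: {3}→1  {5}→1  {6}→1
  2 left: {3,5}→2  {3,6}→2  {4,5}→1  {5,6}→2
  3 left: {3,4,5}→3  {3,5,6}→6  {4,5,6}→3
  4 left: {2,3,4,5}→3  {3,4,5,6}→12
  5 left: {1,2,3,4,5}→3  {2,3,4,5,6}→15
  placing 0:a first → 18 extensions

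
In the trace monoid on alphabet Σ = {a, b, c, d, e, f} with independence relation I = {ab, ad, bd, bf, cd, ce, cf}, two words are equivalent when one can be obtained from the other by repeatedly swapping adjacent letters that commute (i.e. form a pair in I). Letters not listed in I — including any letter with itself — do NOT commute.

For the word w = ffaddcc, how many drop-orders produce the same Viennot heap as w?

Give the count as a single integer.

10

drop 0:f onto floor
drop 1:f onto {0:f}
drop 2:a onto {1:f}
drop 3:d onto {1:f}
drop 4:d onto {3:d}
drop 5:c onto {2:a}
drop 6:c onto {5:c}
ground layer = {0:f}
drop-orders for the pieces not yet dropped (sum over which currently-grounded one goes next):
  1 to go: {4} 1  {6} 1
  2 to go: {3,4} 1  {4,6} 2  {5,6} 1
  3 to go: {2,5,6} 1  {3,4,6} 3  {4,5,6} 3
  4 to go: {2,4,5,6} 4  {3,4,5,6} 6
  5 to go: {2,3,4,5,6} 10
  if 0:f drops first: 10 orders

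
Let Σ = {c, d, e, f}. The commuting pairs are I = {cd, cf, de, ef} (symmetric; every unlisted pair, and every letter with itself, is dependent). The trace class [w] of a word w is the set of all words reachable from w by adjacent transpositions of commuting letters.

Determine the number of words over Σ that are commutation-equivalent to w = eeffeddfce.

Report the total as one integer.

252

piece 0:e — minimal
piece 1:e rests on {0:e}
piece 2:f — minimal
piece 3:f rests on {2:f}
piece 4:e rests on {1:e}
piece 5:d rests on {3:f}
piece 6:d rests on {5:d}
piece 7:f rests on {6:d}
piece 8:c rests on {4:e}
piece 9:e rests on {8:c}
minimal pieces: {0:e, 2:f}
ways to finish when only these pieces remain (= sum over removing one remaining piece with nothing left below it):
  1 left: {7}→1  {9}→1
  2 left: {6,7}→1  {7,9}→2  {8,9}→1
  3 left: {4,8,9}→1  {5,6,7}→1  {6,7,9}→3  {7,8,9}→3
  4 left: {1,4,8,9}→1  {3,5,6,7}→1  {4,7,8,9}→4  {5,6,7,9}→4  {6,7,8,9}→6
  5 left: {0,1,4,8,9}→1  {1,4,7,8,9}→5  {2,3,5,6,7}→1  {3,5,6,7,9}→5  {4,6,7,8,9}→10  {5,6,7,8,9}→10
  6 left: {0,1,4,7,8,9}→6  {1,4,6,7,8,9}→15  {2,3,5,6,7,9}→6  {3,5,6,7,8,9}→15  {4,5,6,7,8,9}→20
  7 left: {0,1,4,6,7,8,9}→21  {1,4,5,6,7,8,9}→35  {2,3,5,6,7,8,9}→21  {3,4,5,6,7,8,9}→35
  8 left: {0,1,4,5,6,7,8,9}→56  {1,3,4,5,6,7,8,9}→70  {2,3,4,5,6,7,8,9}→56
  placing 0:e first → 126 extensions
  placing 2:f first → 126 extensions
total linear extensions = 252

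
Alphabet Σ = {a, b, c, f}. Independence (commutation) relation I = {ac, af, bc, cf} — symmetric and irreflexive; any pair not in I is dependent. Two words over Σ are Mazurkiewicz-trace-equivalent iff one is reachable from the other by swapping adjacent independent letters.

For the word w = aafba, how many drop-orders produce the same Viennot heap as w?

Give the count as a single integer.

0(a) covers ∅
1(a) covers 0:a
2(f) covers ∅
3(b) covers 1:a, 2:f
4(a) covers 3:b
floor of heap: 0:a, 2:f
completions by unplaced set U, small U first (add the entries for U minus each lowest piece of U):
  |U|=1: {4}:1
  |U|=2: {3,4}:1
  |U|=3: {1,3,4}:1  {2,3,4}:1
  start at 0(a): 2
  start at 2(f): 1
sum over floor = 3

3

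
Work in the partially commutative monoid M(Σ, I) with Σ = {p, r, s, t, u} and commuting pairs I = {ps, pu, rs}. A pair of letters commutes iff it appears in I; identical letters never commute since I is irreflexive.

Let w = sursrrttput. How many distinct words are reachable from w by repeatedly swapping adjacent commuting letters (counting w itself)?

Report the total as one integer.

piece 0:s — minimal
piece 1:u rests on {0:s}
piece 2:r rests on {1:u}
piece 3:s rests on {1:u}
piece 4:r rests on {2:r}
piece 5:r rests on {4:r}
piece 6:t rests on {3:s, 5:r}
piece 7:t rests on {6:t}
piece 8:p rests on {7:t}
piece 9:u rests on {7:t}
piece 10:t rests on {8:p, 9:u}
minimal pieces: {0:s}
ways to finish when only these pieces remain (= sum over removing one remaining piece with nothing left below it):
  1 left: {10}→1
  2 left: {8,10}→1  {9,10}→1
  3 left: {8,9,10}→2
  4 left: {7,8,9,10}→2
  5 left: {6,7,8,9,10}→2
  6 left: {3,6,7,8,9,10}→2  {5,6,7,8,9,10}→2
  7 left: {3,5,6,7,8,9,10}→4  {4,5,6,7,8,9,10}→2
  8 left: {2,4,5,6,7,8,9,10}→2  {3,4,5,6,7,8,9,10}→6
  9 left: {2,3,4,5,6,7,8,9,10}→8
  placing 0:s first → 8 extensions

8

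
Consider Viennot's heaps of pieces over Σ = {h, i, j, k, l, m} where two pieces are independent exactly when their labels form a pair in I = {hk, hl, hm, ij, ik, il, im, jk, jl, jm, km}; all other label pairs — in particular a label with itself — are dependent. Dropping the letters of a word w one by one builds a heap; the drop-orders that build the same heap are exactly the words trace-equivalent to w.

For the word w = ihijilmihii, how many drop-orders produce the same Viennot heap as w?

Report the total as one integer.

220

0(i) covers ∅
1(h) covers 0:i
2(i) covers 1:h
3(j) covers 1:h
4(i) covers 2:i
5(l) covers ∅
6(m) covers 5:l
7(i) covers 4:i
8(h) covers 3:j, 7:i
9(i) covers 8:h
10(i) covers 9:i
floor of heap: 0:i, 5:l
completions by unplaced set U, small U first (add the entries for U minus each lowest piece of U):
  |U|=1: {6}:1  {10}:1
  |U|=2: {5,6}:1  {6,10}:2  {9,10}:1
  |U|=3: {5,6,10}:3  {6,9,10}:3  {8,9,10}:1
  |U|=4: {3,8,9,10}:1  {5,6,9,10}:6  {6,8,9,10}:4  {7,8,9,10}:1
  |U|=5: {3,6,8,9,10}:5  {3,7,8,9,10}:2  {4,7,8,9,10}:1  {5,6,8,9,10}:10  {6,7,8,9,10}:5
  |U|=6: {2,4,7,8,9,10}:1  {3,4,7,8,9,10}:3  {3,5,6,8,9,10}:15  {3,6,7,8,9,10}:12  {4,6,7,8,9,10}:6  {5,6,7,8,9,10}:15
  |U|=7: {2,3,4,7,8,9,10}:4  {2,4,6,7,8,9,10}:7  {3,4,6,7,8,9,10}:21  {3,5,6,7,8,9,10}:42  {4,5,6,7,8,9,10}:21
  |U|=8: {1,2,3,4,7,8,9,10}:4  {2,3,4,6,7,8,9,10}:32  {2,4,5,6,7,8,9,10}:28  {3,4,5,6,7,8,9,10}:84
  |U|=9: {0,1,2,3,4,7,8,9,10}:4  {1,2,3,4,6,7,8,9,10}:36  {2,3,4,5,6,7,8,9,10}:144
  start at 0(i): 180
  start at 5(l): 40
sum over floor = 220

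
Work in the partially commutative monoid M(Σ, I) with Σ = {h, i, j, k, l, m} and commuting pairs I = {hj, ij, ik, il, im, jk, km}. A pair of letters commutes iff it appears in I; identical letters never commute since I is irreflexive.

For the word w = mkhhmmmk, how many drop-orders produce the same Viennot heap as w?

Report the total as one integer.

8

0(m) covers ∅
1(k) covers ∅
2(h) covers 0:m, 1:k
3(h) covers 2:h
4(m) covers 3:h
5(m) covers 4:m
6(m) covers 5:m
7(k) covers 3:h
floor of heap: 0:m, 1:k
completions by unplaced set U, small U first (add the entries for U minus each lowest piece of U):
  |U|=1: {6}:1  {7}:1
  |U|=2: {5,6}:1  {6,7}:2
  |U|=3: {4,5,6}:1  {5,6,7}:3
  |U|=4: {4,5,6,7}:4
  |U|=5: {3,4,5,6,7}:4
  |U|=6: {2,3,4,5,6,7}:4
  start at 0(m): 4
  start at 1(k): 4
sum over floor = 8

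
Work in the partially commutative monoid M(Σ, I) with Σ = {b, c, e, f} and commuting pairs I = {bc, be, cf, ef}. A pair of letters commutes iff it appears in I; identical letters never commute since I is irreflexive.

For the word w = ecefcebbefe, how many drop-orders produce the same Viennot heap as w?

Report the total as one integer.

330

piece 0:e — minimal
piece 1:c rests on {0:e}
piece 2:e rests on {1:c}
piece 3:f — minimal
piece 4:c rests on {2:e}
piece 5:e rests on {4:c}
piece 6:b rests on {3:f}
piece 7:b rests on {6:b}
piece 8:e rests on {5:e}
piece 9:f rests on {7:b}
piece 10:e rests on {8:e}
minimal pieces: {0:e, 3:f}
ways to finish when only these pieces remain (= sum over removing one remaining piece with nothing left below it):
  1 left: {9}→1  {10}→1
  2 left: {7,9}→1  {8,10}→1  {9,10}→2
  3 left: {5,8,10}→1  {6,7,9}→1  {7,9,10}→3  {8,9,10}→3
  4 left: {3,6,7,9}→1  {4,5,8,10}→1  {5,8,9,10}→4  {6,7,9,10}→4  {7,8,9,10}→6
  5 left: {2,4,5,8,10}→1  {3,6,7,9,10}→5  {4,5,8,9,10}→5  {5,7,8,9,10}→10  {6,7,8,9,10}→10
  6 left: {1,2,4,5,8,10}→1  {2,4,5,8,9,10}→6  {3,6,7,8,9,10}→15  {4,5,7,8,9,10}→15  {5,6,7,8,9,10}→20
  7 left: {0,1,2,4,5,8,10}→1  {1,2,4,5,8,9,10}→7  {2,4,5,7,8,9,10}→21  {3,5,6,7,8,9,10}→35  {4,5,6,7,8,9,10}→35
  8 left: {0,1,2,4,5,8,9,10}→8  {1,2,4,5,7,8,9,10}→28  {2,4,5,6,7,8,9,10}→56  {3,4,5,6,7,8,9,10}→70
  9 left: {0,1,2,4,5,7,8,9,10}→36  {1,2,4,5,6,7,8,9,10}→84  {2,3,4,5,6,7,8,9,10}→126
  placing 0:e first → 210 extensions
  placing 3:f first → 120 extensions
total linear extensions = 330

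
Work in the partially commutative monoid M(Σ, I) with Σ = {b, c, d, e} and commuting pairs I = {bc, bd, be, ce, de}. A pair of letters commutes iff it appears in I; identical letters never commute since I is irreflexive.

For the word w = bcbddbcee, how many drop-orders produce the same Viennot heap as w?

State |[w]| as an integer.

drop 0:b onto floor
drop 1:c onto floor
drop 2:b onto {0:b}
drop 3:d onto {1:c}
drop 4:d onto {3:d}
drop 5:b onto {2:b}
drop 6:c onto {4:d}
drop 7:e onto floor
drop 8:e onto {7:e}
ground layer = {0:b, 1:c, 7:e}
drop-orders for the pieces not yet dropped (sum over which currently-grounded one goes next):
  1 to go: {5} 1  {6} 1  {8} 1
  2 to go: {2,5} 1  {4,6} 1  {5,6} 2  {5,8} 2  {6,8} 2  {7,8} 1
  3 to go: {0,2,5} 1  {2,5,6} 3  {2,5,8} 3  {3,4,6} 1  {4,5,6} 3  {4,6,8} 3  {5,6,8} 6  {5,7,8} 3  {6,7,8} 3
  4 to go: {0,2,5,6} 4  {0,2,5,8} 4  {1,3,4,6} 1  {2,4,5,6} 6  {2,5,6,8} 12  {2,5,7,8} 6  {3,4,5,6} 4  {3,4,6,8} 4  {4,5,6,8} 12  {4,6,7,8} 6  {5,6,7,8} 12
  5 to go: {0,2,4,5,6} 10  {0,2,5,6,8} 20  {0,2,5,7,8} 10  {1,3,4,5,6} 5  {1,3,4,6,8} 5  {2,3,4,5,6} 10  {2,4,5,6,8} 30  {2,5,6,7,8} 30  {3,4,5,6,8} 20  {3,4,6,7,8} 10  {4,5,6,7,8} 30
  6 to go: {0,2,3,4,5,6} 20  {0,2,4,5,6,8} 60  {0,2,5,6,7,8} 60  {1,2,3,4,5,6} 15  {1,3,4,5,6,8} 30  {1,3,4,6,7,8} 15  {2,3,4,5,6,8} 60  {2,4,5,6,7,8} 90  {3,4,5,6,7,8} 60
  7 to go: {0,1,2,3,4,5,6} 35  {0,2,3,4,5,6,8} 140  {0,2,4,5,6,7,8} 210  {1,2,3,4,5,6,8} 105  {1,3,4,5,6,7,8} 105  {2,3,4,5,6,7,8} 210
  if 0:b drops first: 420 orders
  if 1:c drops first: 560 orders
  if 7:e drops first: 280 orders
heap linearizations: 1260

1260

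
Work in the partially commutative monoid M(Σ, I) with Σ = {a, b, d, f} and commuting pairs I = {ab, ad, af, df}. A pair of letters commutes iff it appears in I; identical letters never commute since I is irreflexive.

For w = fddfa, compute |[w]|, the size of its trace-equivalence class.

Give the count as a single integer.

30

0(f) covers ∅
1(d) covers ∅
2(d) covers 1:d
3(f) covers 0:f
4(a) covers ∅
floor of heap: 0:f, 1:d, 4:a
completions by unplaced set U, small U first (add the entries for U minus each lowest piece of U):
  |U|=1: {2}:1  {3}:1  {4}:1
  |U|=2: {0,3}:1  {1,2}:1  {2,3}:2  {2,4}:2  {3,4}:2
  |U|=3: {0,2,3}:3  {0,3,4}:3  {1,2,3}:3  {1,2,4}:3  {2,3,4}:6
  start at 0(f): 12
  start at 1(d): 12
  start at 4(a): 6
sum over floor = 30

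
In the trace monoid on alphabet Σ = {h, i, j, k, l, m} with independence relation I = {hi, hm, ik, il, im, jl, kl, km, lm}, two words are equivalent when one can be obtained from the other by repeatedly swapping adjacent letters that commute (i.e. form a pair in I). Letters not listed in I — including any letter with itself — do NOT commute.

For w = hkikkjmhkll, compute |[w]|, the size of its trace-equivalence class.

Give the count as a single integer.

75

0(h) covers ∅
1(k) covers 0:h
2(i) covers ∅
3(k) covers 1:k
4(k) covers 3:k
5(j) covers 2:i, 4:k
6(m) covers 5:j
7(h) covers 5:j
8(k) covers 7:h
9(l) covers 7:h
10(l) covers 9:l
floor of heap: 0:h, 2:i
completions by unplaced set U, small U first (add the entries for U minus each lowest piece of U):
  |U|=1: {6}:1  {8}:1  {10}:1
  |U|=2: {6,8}:2  {6,10}:2  {8,10}:2  {9,10}:1
  |U|=3: {6,8,10}:6  {6,9,10}:3  {8,9,10}:3
  |U|=4: {6,8,9,10}:12  {7,8,9,10}:3
  |U|=5: {6,7,8,9,10}:15
  |U|=6: {5,6,7,8,9,10}:15
  |U|=7: {2,5,6,7,8,9,10}:15  {4,5,6,7,8,9,10}:15
  |U|=8: {2,4,5,6,7,8,9,10}:30  {3,4,5,6,7,8,9,10}:15
  |U|=9: {1,3,4,5,6,7,8,9,10}:15  {2,3,4,5,6,7,8,9,10}:45
  start at 0(h): 60
  start at 2(i): 15
sum over floor = 75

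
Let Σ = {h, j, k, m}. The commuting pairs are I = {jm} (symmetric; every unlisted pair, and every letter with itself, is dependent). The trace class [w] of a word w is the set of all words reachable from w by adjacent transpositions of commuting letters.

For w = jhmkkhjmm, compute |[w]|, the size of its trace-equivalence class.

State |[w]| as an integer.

3

0(j) covers ∅
1(h) covers 0:j
2(m) covers 1:h
3(k) covers 2:m
4(k) covers 3:k
5(h) covers 4:k
6(j) covers 5:h
7(m) covers 5:h
8(m) covers 7:m
floor of heap: 0:j
completions by unplaced set U, small U first (add the entries for U minus each lowest piece of U):
  |U|=1: {6}:1  {8}:1
  |U|=2: {6,8}:2  {7,8}:1
  |U|=3: {6,7,8}:3
  |U|=4: {5,6,7,8}:3
  |U|=5: {4,5,6,7,8}:3
  |U|=6: {3,4,5,6,7,8}:3
  |U|=7: {2,3,4,5,6,7,8}:3
  start at 0(j): 3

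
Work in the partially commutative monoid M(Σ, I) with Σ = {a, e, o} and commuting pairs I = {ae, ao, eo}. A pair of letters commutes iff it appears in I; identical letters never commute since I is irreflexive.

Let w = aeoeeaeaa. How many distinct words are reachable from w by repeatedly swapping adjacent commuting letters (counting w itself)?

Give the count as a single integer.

piece 0:a — minimal
piece 1:e — minimal
piece 2:o — minimal
piece 3:e rests on {1:e}
piece 4:e rests on {3:e}
piece 5:a rests on {0:a}
piece 6:e rests on {4:e}
piece 7:a rests on {5:a}
piece 8:a rests on {7:a}
minimal pieces: {0:a, 1:e, 2:o}
ways to finish when only these pieces remain (= sum over removing one remaining piece with nothing left below it):
  1 left: {2}→1  {6}→1  {8}→1
  2 left: {2,6}→2  {2,8}→2  {4,6}→1  {6,8}→2  {7,8}→1
  3 left: {2,4,6}→3  {2,6,8}→6  {2,7,8}→3  {3,4,6}→1  {4,6,8}→3  {5,7,8}→1  {6,7,8}→3
  4 left: {0,5,7,8}→1  {1,3,4,6}→1  {2,3,4,6}→4  {2,4,6,8}→12  {2,5,7,8}→4  {2,6,7,8}→12  {3,4,6,8}→4  {4,6,7,8}→6  {5,6,7,8}→4
  5 left: {0,2,5,7,8}→5  {0,5,6,7,8}→5  {1,2,3,4,6}→5  {1,3,4,6,8}→5  {2,3,4,6,8}→20  {2,4,6,7,8}→30  {2,5,6,7,8}→20  {3,4,6,7,8}→10  {4,5,6,7,8}→10
  6 left: {0,2,5,6,7,8}→30  {0,4,5,6,7,8}→15  {1,2,3,4,6,8}→30  {1,3,4,6,7,8}→15  {2,3,4,6,7,8}→60  {2,4,5,6,7,8}→60  {3,4,5,6,7,8}→20
  7 left: {0,2,4,5,6,7,8}→105  {0,3,4,5,6,7,8}→35  {1,2,3,4,6,7,8}→105  {1,3,4,5,6,7,8}→35  {2,3,4,5,6,7,8}→140
  placing 0:a first → 280 extensions
  placing 1:e first → 280 extensions
  placing 2:o first → 70 extensions
total linear extensions = 630

630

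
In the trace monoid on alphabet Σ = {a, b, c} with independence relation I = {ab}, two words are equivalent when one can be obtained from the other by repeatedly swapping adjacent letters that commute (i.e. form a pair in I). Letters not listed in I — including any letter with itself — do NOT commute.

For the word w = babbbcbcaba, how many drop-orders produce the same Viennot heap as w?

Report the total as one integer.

15

drop 0:b onto floor
drop 1:a onto floor
drop 2:b onto {0:b}
drop 3:b onto {2:b}
drop 4:b onto {3:b}
drop 5:c onto {1:a, 4:b}
drop 6:b onto {5:c}
drop 7:c onto {6:b}
drop 8:a onto {7:c}
drop 9:b onto {7:c}
drop 10:a onto {8:a}
ground layer = {0:b, 1:a}
drop-orders for the pieces not yet dropped (sum over which currently-grounded one goes next):
  1 to go: {9} 1  {10} 1
  2 to go: {8,10} 1  {9,10} 2
  3 to go: {8,9,10} 3
  4 to go: {7,8,9,10} 3
  5 to go: {6,7,8,9,10} 3
  6 to go: {5,6,7,8,9,10} 3
  7 to go: {1,5,6,7,8,9,10} 3  {4,5,6,7,8,9,10} 3
  8 to go: {1,4,5,6,7,8,9,10} 6  {3,4,5,6,7,8,9,10} 3
  9 to go: {1,3,4,5,6,7,8,9,10} 9  {2,3,4,5,6,7,8,9,10} 3
  if 0:b drops first: 12 orders
  if 1:a drops first: 3 orders
heap linearizations: 15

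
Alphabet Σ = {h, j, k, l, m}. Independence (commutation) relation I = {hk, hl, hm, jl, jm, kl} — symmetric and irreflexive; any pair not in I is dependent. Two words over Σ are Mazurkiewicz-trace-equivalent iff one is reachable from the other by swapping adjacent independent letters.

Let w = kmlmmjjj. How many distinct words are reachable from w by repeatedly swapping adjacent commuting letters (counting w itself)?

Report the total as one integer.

35

#0=k has no predecessor
#1=m depends on [0:k]
#2=l depends on [1:m]
#3=m depends on [2:l]
#4=m depends on [3:m]
#5=j depends on [0:k]
#6=j depends on [5:j]
#7=j depends on [6:j]
sources: [0:k]
N(rest) = Σ N(rest − s) over sources s of rest; N(one piece) = 1:
  size 1 → [4]=1  [7]=1
  size 2 → [3,4]=1  [4,7]=2  [6,7]=1
  size 3 → [2,3,4]=1  [3,4,7]=3  [4,6,7]=3  [5,6,7]=1
  size 4 → [1,2,3,4]=1  [2,3,4,7]=4  [3,4,6,7]=6  [4,5,6,7]=4
  size 5 → [1,2,3,4,7]=5  [2,3,4,6,7]=10  [3,4,5,6,7]=10
  size 6 → [1,2,3,4,6,7]=15  [2,3,4,5,6,7]=20
  first=0(k) contributes 35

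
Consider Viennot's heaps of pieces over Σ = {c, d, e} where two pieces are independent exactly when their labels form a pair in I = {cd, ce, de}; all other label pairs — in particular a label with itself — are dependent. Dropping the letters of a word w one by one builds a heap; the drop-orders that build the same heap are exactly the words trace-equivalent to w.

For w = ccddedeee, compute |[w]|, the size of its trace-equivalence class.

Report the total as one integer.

0(c) covers ∅
1(c) covers 0:c
2(d) covers ∅
3(d) covers 2:d
4(e) covers ∅
5(d) covers 3:d
6(e) covers 4:e
7(e) covers 6:e
8(e) covers 7:e
floor of heap: 0:c, 2:d, 4:e
completions by unplaced set U, small U first (add the entries for U minus each lowest piece of U):
  |U|=1: {1}:1  {5}:1  {8}:1
  |U|=2: {0,1}:1  {1,5}:2  {1,8}:2  {3,5}:1  {5,8}:2  {7,8}:1
  |U|=3: {0,1,5}:3  {0,1,8}:3  {1,3,5}:3  {1,5,8}:6  {1,7,8}:3  {2,3,5}:1  {3,5,8}:3  {5,7,8}:3  {6,7,8}:1
  |U|=4: {0,1,3,5}:6  {0,1,5,8}:12  {0,1,7,8}:6  {1,2,3,5}:4  {1,3,5,8}:12  {1,5,7,8}:12  {1,6,7,8}:4  {2,3,5,8}:4  {3,5,7,8}:6  {4,6,7,8}:1  {5,6,7,8}:4
  |U|=5: {0,1,2,3,5}:10  {0,1,3,5,8}:30  {0,1,5,7,8}:30  {0,1,6,7,8}:10  {1,2,3,5,8}:20  {1,3,5,7,8}:30  {1,4,6,7,8}:5  {1,5,6,7,8}:20  {2,3,5,7,8}:10  {3,5,6,7,8}:10  {4,5,6,7,8}:5
  |U|=6: {0,1,2,3,5,8}:60  {0,1,3,5,7,8}:90  {0,1,4,6,7,8}:15  {0,1,5,6,7,8}:60  {1,2,3,5,7,8}:60  {1,3,5,6,7,8}:60  {1,4,5,6,7,8}:30  {2,3,5,6,7,8}:20  {3,4,5,6,7,8}:15
  |U|=7: {0,1,2,3,5,7,8}:210  {0,1,3,5,6,7,8}:210  {0,1,4,5,6,7,8}:105  {1,2,3,5,6,7,8}:140  {1,3,4,5,6,7,8}:105  {2,3,4,5,6,7,8}:35
  start at 0(c): 280
  start at 2(d): 420
  start at 4(e): 560
sum over floor = 1260

1260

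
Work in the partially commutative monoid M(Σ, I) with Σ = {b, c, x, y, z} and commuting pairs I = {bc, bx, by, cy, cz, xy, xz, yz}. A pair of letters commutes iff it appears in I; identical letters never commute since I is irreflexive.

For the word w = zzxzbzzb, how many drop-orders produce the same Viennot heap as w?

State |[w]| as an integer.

8

piece 0:z — minimal
piece 1:z rests on {0:z}
piece 2:x — minimal
piece 3:z rests on {1:z}
piece 4:b rests on {3:z}
piece 5:z rests on {4:b}
piece 6:z rests on {5:z}
piece 7:b rests on {6:z}
minimal pieces: {0:z, 2:x}
ways to finish when only these pieces remain (= sum over removing one remaining piece with nothing left below it):
  1 left: {2}→1  {7}→1
  2 left: {2,7}→2  {6,7}→1
  3 left: {2,6,7}→3  {5,6,7}→1
  4 left: {2,5,6,7}→4  {4,5,6,7}→1
  5 left: {2,4,5,6,7}→5  {3,4,5,6,7}→1
  6 left: {1,3,4,5,6,7}→1  {2,3,4,5,6,7}→6
  placing 0:z first → 7 extensions
  placing 2:x first → 1 extensions
total linear extensions = 8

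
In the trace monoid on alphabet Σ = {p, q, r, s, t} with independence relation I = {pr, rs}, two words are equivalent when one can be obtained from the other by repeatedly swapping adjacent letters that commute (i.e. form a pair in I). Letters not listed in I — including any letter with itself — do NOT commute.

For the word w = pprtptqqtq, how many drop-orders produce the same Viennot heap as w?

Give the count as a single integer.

#0=p has no predecessor
#1=p depends on [0:p]
#2=r has no predecessor
#3=t depends on [1:p, 2:r]
#4=p depends on [3:t]
#5=t depends on [4:p]
#6=q depends on [5:t]
#7=q depends on [6:q]
#8=t depends on [7:q]
#9=q depends on [8:t]
sources: [0:p, 2:r]
N(rest) = Σ N(rest − s) over sources s of rest; N(one piece) = 1:
  size 1 → [9]=1
  size 2 → [8,9]=1
  size 3 → [7,8,9]=1
  size 4 → [6,7,8,9]=1
  size 5 → [5,6,7,8,9]=1
  size 6 → [4,5,6,7,8,9]=1
  size 7 → [3,4,5,6,7,8,9]=1
  size 8 → [1,3,4,5,6,7,8,9]=1  [2,3,4,5,6,7,8,9]=1
  first=0(p) contributes 2
  first=2(r) contributes 1
|[w]| = 3

3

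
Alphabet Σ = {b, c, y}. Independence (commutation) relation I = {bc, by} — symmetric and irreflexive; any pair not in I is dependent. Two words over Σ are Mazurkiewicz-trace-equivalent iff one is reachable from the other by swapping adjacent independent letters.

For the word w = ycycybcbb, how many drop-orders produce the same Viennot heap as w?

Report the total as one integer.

drop 0:y onto floor
drop 1:c onto {0:y}
drop 2:y onto {1:c}
drop 3:c onto {2:y}
drop 4:y onto {3:c}
drop 5:b onto floor
drop 6:c onto {4:y}
drop 7:b onto {5:b}
drop 8:b onto {7:b}
ground layer = {0:y, 5:b}
drop-orders for the pieces not yet dropped (sum over which currently-grounded one goes next):
  1 to go: {6} 1  {8} 1
  2 to go: {4,6} 1  {6,8} 2  {7,8} 1
  3 to go: {3,4,6} 1  {4,6,8} 3  {5,7,8} 1  {6,7,8} 3
  4 to go: {2,3,4,6} 1  {3,4,6,8} 4  {4,6,7,8} 6  {5,6,7,8} 4
  5 to go: {1,2,3,4,6} 1  {2,3,4,6,8} 5  {3,4,6,7,8} 10  {4,5,6,7,8} 10
  6 to go: {0,1,2,3,4,6} 1  {1,2,3,4,6,8} 6  {2,3,4,6,7,8} 15  {3,4,5,6,7,8} 20
  7 to go: {0,1,2,3,4,6,8} 7  {1,2,3,4,6,7,8} 21  {2,3,4,5,6,7,8} 35
  if 0:y drops first: 56 orders
  if 5:b drops first: 28 orders
heap linearizations: 84

84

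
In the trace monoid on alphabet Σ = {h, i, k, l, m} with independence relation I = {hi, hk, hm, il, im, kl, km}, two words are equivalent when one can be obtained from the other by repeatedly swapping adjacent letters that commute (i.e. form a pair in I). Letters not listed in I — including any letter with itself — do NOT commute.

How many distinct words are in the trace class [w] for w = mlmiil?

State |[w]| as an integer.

15

#0=m has no predecessor
#1=l depends on [0:m]
#2=m depends on [1:l]
#3=i has no predecessor
#4=i depends on [3:i]
#5=l depends on [2:m]
sources: [0:m, 3:i]
N(rest) = Σ N(rest − s) over sources s of rest; N(one piece) = 1:
  size 1 → [4]=1  [5]=1
  size 2 → [2,5]=1  [3,4]=1  [4,5]=2
  size 3 → [1,2,5]=1  [2,4,5]=3  [3,4,5]=3
  size 4 → [0,1,2,5]=1  [1,2,4,5]=4  [2,3,4,5]=6
  first=0(m) contributes 10
  first=3(i) contributes 5
|[w]| = 15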